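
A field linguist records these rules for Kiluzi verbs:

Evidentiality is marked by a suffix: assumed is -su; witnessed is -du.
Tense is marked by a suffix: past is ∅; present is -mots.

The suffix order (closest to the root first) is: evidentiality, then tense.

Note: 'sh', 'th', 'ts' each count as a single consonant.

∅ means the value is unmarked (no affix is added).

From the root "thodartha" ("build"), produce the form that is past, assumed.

thodarthasu

Attach evidentiality assumed -su → thodarthasu.
tense = past: zero marking, form stays thodarthasu.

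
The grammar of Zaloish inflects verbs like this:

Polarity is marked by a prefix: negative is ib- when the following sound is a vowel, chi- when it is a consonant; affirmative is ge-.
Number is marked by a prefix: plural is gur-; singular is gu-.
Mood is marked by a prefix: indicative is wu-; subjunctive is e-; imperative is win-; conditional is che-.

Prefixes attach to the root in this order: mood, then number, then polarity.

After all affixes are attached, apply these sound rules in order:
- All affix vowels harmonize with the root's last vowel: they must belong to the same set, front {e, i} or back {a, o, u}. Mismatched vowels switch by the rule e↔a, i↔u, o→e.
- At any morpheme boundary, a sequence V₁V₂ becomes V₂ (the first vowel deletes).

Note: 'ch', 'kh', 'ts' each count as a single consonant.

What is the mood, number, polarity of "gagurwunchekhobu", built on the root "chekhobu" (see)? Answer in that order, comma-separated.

imperative, plural, affirmative

Segment: ge-gur-win-chekhobu.
mood: win- → imperative.
number: gur- → plural.
polarity: ge- → affirmative.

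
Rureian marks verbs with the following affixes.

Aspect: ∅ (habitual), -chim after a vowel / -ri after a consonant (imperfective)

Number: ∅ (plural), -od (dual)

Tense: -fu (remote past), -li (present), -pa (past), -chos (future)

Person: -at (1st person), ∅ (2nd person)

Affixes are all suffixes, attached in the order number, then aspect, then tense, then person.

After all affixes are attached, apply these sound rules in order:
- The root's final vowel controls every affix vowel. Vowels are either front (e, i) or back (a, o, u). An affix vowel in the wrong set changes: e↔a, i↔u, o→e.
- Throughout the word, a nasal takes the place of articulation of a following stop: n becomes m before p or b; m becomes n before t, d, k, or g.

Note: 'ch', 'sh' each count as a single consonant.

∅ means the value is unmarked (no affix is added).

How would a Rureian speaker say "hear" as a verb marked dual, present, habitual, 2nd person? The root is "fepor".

Attach number dual -od → feporod.
aspect = habitual: zero marking, form stays feporod.
Attach tense present -li → feporodli.
person = 2nd person: zero marking, form stays feporodli.
Apply vowel harmony: feporodli → feporodlu.
Nasal assimilation: no change.

feporodlu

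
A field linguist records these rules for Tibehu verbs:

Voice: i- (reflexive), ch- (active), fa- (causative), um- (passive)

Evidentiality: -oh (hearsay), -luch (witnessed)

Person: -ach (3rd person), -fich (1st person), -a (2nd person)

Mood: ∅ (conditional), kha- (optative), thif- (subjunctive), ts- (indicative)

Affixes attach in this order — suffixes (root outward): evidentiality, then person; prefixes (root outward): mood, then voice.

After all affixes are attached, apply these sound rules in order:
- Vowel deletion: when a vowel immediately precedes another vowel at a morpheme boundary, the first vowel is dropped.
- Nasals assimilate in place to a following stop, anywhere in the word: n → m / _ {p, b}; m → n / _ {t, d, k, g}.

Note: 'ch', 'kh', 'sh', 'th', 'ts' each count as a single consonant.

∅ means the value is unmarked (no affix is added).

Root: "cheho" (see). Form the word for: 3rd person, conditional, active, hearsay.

chchehohach

mood = conditional: zero marking, form stays cheho.
Attach evidentiality hearsay -oh → chehooh.
Attach person 3rd person -ach → chehoohach.
Attach voice active ch- → chchehoohach.
Apply vowel deletion: chchehoohach → chchehohach.
Nasal assimilation: no change.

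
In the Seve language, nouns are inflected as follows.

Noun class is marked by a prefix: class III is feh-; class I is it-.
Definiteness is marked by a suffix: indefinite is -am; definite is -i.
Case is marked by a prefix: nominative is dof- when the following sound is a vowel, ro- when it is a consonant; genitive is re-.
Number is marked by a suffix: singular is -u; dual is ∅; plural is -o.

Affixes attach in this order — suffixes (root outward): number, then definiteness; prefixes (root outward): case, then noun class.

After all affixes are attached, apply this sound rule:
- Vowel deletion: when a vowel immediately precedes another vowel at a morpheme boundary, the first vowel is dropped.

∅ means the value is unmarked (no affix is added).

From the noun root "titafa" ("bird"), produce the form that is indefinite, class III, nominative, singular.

fehrotitafam

Attach case nominative ro- (before consonant 't') → rotitafa.
Attach number singular -u → rotitafau.
Attach noun class class III feh- → fehrotitafau.
Attach definiteness indefinite -am → fehrotitafauam.
Apply vowel deletion: fehrotitafauam → fehrotitafam.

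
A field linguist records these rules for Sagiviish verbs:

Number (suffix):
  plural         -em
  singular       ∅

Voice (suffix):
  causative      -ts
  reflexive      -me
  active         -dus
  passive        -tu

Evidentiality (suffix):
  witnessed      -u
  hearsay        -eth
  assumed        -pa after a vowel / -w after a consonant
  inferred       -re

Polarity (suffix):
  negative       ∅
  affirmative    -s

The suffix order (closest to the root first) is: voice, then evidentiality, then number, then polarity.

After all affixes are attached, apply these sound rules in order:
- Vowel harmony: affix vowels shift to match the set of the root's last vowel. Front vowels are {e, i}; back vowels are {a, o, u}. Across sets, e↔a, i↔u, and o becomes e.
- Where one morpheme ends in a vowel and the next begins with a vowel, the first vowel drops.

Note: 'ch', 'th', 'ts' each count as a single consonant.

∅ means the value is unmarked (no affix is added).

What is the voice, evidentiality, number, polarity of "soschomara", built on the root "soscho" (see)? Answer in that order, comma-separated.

reflexive, inferred, singular, negative

Segment: soscho-me-re.
voice: -me → reflexive.
evidentiality: -re → inferred.
number: ∅ → singular.
polarity: ∅ → negative.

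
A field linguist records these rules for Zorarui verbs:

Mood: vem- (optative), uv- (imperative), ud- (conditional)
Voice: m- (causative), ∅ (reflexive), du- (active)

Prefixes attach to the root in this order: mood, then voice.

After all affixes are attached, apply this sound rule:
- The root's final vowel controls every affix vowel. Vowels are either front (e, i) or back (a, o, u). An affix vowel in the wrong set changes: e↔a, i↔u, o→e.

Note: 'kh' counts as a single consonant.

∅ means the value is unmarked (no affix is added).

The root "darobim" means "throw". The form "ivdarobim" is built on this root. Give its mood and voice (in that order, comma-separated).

imperative, reflexive

Segment: uv-darobim.
mood: uv- → imperative.
voice: ∅ → reflexive.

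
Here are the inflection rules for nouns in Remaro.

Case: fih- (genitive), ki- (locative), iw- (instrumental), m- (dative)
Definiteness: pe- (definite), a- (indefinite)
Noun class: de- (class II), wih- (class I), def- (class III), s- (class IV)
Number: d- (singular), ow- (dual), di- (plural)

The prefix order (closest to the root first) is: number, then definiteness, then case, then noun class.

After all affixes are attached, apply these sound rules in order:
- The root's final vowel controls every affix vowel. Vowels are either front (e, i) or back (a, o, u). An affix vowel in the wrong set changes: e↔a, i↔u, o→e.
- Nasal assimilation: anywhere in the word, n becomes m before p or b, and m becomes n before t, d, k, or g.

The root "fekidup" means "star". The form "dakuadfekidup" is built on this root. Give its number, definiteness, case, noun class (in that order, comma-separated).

singular, indefinite, locative, class II

Segment: de-ki-a-d-fekidup.
number: d- → singular.
definiteness: a- → indefinite.
case: ki- → locative.
noun class: de- → class II.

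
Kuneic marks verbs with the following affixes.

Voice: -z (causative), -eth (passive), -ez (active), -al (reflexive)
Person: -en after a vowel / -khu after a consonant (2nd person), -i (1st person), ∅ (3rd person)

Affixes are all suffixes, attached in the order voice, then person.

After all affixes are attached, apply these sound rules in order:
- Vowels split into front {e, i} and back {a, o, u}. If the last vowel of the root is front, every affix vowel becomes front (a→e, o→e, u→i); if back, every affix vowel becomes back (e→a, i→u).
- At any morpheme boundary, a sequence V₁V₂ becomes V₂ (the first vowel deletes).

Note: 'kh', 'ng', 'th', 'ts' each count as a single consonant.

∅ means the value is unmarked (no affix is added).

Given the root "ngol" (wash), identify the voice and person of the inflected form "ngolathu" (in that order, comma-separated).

Segment: ngol-eth-i.
voice: -eth → passive.
person: -i → 1st person.

passive, 1st person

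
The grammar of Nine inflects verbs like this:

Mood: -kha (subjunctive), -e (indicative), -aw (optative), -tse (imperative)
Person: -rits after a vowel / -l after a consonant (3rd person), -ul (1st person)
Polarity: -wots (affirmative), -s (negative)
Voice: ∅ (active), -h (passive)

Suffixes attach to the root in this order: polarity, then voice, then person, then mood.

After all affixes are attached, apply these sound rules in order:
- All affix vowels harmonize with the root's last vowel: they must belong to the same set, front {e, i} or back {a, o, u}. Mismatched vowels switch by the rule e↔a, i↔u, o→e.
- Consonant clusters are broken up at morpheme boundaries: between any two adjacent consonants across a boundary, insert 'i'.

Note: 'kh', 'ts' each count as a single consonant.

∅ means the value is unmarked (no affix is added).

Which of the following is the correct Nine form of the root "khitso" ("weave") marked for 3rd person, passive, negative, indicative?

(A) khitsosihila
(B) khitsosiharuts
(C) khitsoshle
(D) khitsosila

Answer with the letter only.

Attach polarity negative -s → khitsos.
Attach voice passive -h → khitsosh.
Attach person 3rd person -l (after consonant 'h') → khitsoshl.
Attach mood indicative -e → khitsoshle.
Apply vowel harmony: khitsoshle → khitsoshla.
Apply epenthesis: khitsoshla → khitsosihila.
So the correct form is khitsosihila, option (A).
(D) khitsosila is wrong: it uses active instead of passive for voice.
(C) khitsoshle is wrong: it fails to apply the sound rule(s).
(B) khitsosiharuts is wrong: it has the affixes in the wrong order.

A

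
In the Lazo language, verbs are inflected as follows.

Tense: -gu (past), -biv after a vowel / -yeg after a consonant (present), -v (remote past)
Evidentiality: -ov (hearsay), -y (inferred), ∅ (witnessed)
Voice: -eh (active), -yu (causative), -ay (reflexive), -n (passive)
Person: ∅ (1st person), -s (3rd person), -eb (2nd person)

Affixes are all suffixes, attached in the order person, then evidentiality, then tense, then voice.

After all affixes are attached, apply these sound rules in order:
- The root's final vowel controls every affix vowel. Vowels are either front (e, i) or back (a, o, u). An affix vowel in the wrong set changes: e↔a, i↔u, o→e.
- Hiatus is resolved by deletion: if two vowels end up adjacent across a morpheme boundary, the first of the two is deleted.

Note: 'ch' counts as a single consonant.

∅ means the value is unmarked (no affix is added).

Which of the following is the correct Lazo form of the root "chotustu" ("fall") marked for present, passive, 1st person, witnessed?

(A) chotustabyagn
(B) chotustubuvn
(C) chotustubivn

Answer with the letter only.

B

person = 1st person: zero marking, form stays chotustu.
evidentiality = witnessed: zero marking, form stays chotustu.
Attach tense present -biv (after vowel 'u') → chotustubiv.
Attach voice passive -n → chotustubivn.
Apply vowel harmony: chotustubivn → chotustubuvn.
Vowel deletion: no change.
So the correct form is chotustubuvn, option (B).
(C) chotustubivn is wrong: it fails to apply the sound rule(s).
(A) chotustabyagn is wrong: it uses 2nd person instead of 1st person for person.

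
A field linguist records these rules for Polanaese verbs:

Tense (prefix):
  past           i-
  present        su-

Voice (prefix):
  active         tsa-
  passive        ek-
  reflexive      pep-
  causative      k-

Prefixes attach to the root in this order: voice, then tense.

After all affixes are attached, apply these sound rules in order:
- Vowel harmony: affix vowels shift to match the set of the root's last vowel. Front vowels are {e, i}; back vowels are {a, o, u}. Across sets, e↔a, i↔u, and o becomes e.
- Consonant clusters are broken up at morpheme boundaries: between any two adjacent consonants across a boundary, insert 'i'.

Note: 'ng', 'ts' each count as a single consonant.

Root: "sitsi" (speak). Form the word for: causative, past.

ikisitsi

Attach voice causative k- → ksitsi.
Attach tense past i- → iksitsi.
Vowel harmony: no change.
Apply epenthesis: iksitsi → ikisitsi.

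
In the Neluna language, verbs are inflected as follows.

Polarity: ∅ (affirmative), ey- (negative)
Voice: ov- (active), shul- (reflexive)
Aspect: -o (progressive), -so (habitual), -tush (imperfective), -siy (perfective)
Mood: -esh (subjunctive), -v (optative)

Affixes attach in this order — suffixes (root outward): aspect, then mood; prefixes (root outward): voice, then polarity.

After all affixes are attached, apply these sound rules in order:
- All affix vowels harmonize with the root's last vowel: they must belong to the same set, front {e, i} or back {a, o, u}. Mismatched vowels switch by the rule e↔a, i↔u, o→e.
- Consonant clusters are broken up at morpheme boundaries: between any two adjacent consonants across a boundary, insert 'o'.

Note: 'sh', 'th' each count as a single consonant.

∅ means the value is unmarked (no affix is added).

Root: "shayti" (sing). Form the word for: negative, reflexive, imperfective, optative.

Attach voice reflexive shul- → shulshayti.
Attach aspect imperfective -tush → shulshaytitush.
Attach mood optative -v → shulshaytitushv.
Attach polarity negative ey- → eyshulshaytitushv.
Apply vowel harmony: eyshulshaytitushv → eyshilshaytitishv.
Apply epenthesis: eyshilshaytitishv → eyoshiloshaytitishov.

eyoshiloshaytitishov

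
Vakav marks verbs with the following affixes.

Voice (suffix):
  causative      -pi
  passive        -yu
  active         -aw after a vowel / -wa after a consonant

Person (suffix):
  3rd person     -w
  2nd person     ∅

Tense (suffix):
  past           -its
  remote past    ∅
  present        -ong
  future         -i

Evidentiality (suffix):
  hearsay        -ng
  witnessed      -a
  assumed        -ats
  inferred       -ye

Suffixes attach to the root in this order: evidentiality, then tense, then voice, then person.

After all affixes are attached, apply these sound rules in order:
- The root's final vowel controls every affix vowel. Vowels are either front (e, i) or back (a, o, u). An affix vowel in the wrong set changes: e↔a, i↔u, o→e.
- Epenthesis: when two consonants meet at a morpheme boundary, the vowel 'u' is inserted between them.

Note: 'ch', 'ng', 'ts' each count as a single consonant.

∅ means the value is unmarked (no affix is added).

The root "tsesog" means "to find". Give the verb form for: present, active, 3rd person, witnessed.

tsesogaonguwaw

Attach evidentiality witnessed -a → tsesoga.
Attach tense present -ong → tsesogaong.
Attach voice active -wa (after consonant 'ng') → tsesogaongwa.
Attach person 3rd person -w → tsesogaongwaw.
Vowel harmony: no change.
Apply epenthesis: tsesogaongwaw → tsesogaonguwaw.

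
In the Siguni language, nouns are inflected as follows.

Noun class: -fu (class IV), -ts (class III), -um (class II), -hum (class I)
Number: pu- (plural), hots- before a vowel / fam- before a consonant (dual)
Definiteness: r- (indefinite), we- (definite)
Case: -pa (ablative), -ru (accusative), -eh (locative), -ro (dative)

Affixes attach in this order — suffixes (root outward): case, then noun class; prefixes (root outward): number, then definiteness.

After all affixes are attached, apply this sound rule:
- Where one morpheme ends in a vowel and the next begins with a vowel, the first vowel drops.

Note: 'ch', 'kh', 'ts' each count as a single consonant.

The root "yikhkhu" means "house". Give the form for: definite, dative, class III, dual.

wefamyikhkhurots

Attach case dative -ro → yikhkhuro.
Attach number dual fam- (before consonant 'y') → famyikhkhuro.
Attach definiteness definite we- → wefamyikhkhuro.
Attach noun class class III -ts → wefamyikhkhurots.
Vowel deletion: no change.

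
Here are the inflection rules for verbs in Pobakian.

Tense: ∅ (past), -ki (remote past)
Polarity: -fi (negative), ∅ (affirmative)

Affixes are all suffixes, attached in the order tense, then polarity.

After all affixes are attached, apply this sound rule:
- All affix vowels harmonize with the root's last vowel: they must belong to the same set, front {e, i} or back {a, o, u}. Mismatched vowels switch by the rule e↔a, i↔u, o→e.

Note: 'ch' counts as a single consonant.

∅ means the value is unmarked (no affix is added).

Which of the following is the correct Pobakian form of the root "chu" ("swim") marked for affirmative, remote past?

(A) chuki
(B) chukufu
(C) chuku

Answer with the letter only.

Attach tense remote past -ki → chuki.
polarity = affirmative: zero marking, form stays chuki.
Apply vowel harmony: chuki → chuku.
So the correct form is chuku, option (C).
(A) chuki is wrong: it fails to apply the sound rule(s).
(B) chukufu is wrong: it uses negative instead of affirmative for polarity.

C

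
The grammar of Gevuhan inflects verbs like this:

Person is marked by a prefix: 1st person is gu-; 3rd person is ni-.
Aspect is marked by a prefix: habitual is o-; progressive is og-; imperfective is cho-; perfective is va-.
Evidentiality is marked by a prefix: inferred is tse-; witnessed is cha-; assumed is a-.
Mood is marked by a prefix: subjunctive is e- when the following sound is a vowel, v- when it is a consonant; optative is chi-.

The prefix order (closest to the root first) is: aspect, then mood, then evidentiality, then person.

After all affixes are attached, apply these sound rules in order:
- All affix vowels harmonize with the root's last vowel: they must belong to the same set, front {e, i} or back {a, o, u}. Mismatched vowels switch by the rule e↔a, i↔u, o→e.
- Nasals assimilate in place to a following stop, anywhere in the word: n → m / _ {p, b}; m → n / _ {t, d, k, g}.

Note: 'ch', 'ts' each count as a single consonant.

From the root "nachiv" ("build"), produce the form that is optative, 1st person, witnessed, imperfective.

gichechichenachiv

Attach aspect imperfective cho- → chonachiv.
Attach mood optative chi- → chichonachiv.
Attach evidentiality witnessed cha- → chachichonachiv.
Attach person 1st person gu- → guchachichonachiv.
Apply vowel harmony: guchachichonachiv → gichechichenachiv.
Nasal assimilation: no change.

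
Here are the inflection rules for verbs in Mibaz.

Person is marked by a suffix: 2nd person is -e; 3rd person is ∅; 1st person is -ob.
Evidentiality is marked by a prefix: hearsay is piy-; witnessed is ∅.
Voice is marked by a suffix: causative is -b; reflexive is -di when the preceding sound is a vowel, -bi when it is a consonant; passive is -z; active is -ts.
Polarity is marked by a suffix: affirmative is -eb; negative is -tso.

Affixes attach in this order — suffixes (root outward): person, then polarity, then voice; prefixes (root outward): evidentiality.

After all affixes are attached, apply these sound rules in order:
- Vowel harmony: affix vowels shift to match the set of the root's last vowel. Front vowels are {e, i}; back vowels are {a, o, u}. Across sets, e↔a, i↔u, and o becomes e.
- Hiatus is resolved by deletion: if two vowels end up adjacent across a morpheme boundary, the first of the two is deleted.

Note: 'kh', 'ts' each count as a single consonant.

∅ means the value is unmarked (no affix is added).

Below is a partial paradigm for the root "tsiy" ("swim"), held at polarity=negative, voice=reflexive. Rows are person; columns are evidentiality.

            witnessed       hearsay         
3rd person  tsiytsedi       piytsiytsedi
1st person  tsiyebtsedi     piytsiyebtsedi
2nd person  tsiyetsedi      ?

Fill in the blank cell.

piytsiyetsedi

Attach person 2nd person -e → tsiye.
Attach polarity negative -tso → tsiyetso.
Attach evidentiality hearsay piy- → piytsiyetso.
Attach voice reflexive -di (after vowel 'o') → piytsiyetsodi.
Apply vowel harmony: piytsiyetsodi → piytsiyetsedi.
Vowel deletion: no change.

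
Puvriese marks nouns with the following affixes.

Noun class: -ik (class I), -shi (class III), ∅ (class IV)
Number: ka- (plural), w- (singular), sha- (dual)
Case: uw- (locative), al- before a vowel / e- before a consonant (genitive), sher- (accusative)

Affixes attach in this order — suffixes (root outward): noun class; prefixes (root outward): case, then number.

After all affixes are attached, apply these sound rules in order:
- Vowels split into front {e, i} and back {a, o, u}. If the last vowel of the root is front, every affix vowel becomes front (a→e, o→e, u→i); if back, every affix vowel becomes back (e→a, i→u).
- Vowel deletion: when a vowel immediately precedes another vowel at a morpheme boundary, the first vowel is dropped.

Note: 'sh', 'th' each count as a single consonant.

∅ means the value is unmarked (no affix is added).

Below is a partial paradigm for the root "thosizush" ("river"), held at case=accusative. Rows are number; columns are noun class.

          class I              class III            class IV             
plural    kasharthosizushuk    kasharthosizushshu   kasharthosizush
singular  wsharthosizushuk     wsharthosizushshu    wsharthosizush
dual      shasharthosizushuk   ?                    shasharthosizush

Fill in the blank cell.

shasharthosizushshu

Attach case accusative sher- → sherthosizush.
Attach number dual sha- → shasherthosizush.
Attach noun class class III -shi → shasherthosizushshi.
Apply vowel harmony: shasherthosizushshi → shasharthosizushshu.
Vowel deletion: no change.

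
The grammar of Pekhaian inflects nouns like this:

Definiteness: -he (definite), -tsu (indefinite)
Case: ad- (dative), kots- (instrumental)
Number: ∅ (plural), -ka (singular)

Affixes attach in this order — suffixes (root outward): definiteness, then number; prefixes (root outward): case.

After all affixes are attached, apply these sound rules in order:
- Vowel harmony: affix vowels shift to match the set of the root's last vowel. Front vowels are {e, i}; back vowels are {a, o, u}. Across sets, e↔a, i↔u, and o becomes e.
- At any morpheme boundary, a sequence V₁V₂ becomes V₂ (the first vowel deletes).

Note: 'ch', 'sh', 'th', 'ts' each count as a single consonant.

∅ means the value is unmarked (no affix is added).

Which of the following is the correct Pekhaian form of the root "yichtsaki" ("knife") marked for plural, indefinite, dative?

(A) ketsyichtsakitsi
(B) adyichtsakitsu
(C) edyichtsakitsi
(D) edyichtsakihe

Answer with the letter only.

C

Attach definiteness indefinite -tsu → yichtsakitsu.
Attach case dative ad- → adyichtsakitsu.
number = plural: zero marking, form stays adyichtsakitsu.
Apply vowel harmony: adyichtsakitsu → edyichtsakitsi.
Vowel deletion: no change.
So the correct form is edyichtsakitsi, option (C).
(A) ketsyichtsakitsi is wrong: it uses instrumental instead of dative for case.
(B) adyichtsakitsu is wrong: it fails to apply the sound rule(s).
(D) edyichtsakihe is wrong: it uses definite instead of indefinite for definiteness.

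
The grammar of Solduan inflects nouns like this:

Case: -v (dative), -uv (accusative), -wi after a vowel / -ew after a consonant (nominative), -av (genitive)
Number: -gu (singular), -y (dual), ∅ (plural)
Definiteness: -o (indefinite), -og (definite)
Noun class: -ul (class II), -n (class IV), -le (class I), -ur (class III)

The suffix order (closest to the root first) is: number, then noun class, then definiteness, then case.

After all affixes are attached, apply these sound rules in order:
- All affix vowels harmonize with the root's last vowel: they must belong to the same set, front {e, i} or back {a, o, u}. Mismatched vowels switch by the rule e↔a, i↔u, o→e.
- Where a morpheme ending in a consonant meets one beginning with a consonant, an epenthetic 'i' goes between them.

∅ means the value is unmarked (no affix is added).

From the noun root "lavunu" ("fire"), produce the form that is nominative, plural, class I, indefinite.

number = plural: zero marking, form stays lavunu.
Attach noun class class I -le → lavunule.
Attach definiteness indefinite -o → lavunuleo.
Attach case nominative -wi (after vowel 'o') → lavunuleowi.
Apply vowel harmony: lavunuleowi → lavunulaowu.
Epenthesis: no change.

lavunulaowu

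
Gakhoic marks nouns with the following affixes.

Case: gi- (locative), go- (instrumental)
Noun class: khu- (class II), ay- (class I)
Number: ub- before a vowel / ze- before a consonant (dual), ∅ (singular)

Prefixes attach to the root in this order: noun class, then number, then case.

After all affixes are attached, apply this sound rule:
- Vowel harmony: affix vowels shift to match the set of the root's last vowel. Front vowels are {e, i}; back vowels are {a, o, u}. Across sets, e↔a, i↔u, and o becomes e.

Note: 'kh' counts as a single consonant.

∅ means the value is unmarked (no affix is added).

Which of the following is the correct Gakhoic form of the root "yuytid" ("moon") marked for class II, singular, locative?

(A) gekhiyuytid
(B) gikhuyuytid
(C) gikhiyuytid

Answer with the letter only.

C

Attach noun class class II khu- → khuyuytid.
number = singular: zero marking, form stays khuyuytid.
Attach case locative gi- → gikhuyuytid.
Apply vowel harmony: gikhuyuytid → gikhiyuytid.
So the correct form is gikhiyuytid, option (C).
(B) gikhuyuytid is wrong: it fails to apply the sound rule(s).
(A) gekhiyuytid is wrong: it uses instrumental instead of locative for case.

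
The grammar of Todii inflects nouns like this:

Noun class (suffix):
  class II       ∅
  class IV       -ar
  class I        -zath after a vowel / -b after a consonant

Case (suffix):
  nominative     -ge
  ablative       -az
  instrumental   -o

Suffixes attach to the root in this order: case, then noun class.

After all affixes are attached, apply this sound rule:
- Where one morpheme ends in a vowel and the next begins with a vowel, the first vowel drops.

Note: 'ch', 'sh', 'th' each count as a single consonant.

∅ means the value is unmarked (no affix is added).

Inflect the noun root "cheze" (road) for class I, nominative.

chezegezath

Attach case nominative -ge → chezege.
Attach noun class class I -zath (after vowel 'e') → chezegezath.
Vowel deletion: no change.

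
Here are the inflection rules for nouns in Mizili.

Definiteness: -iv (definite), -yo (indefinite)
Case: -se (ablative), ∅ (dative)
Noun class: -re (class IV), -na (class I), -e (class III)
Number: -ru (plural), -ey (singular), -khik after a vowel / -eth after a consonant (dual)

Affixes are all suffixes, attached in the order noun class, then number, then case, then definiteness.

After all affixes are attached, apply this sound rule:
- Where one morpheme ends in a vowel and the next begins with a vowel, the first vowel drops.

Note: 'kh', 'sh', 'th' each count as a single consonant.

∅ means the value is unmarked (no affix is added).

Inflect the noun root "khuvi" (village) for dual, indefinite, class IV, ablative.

Attach noun class class IV -re → khuvire.
Attach number dual -khik (after vowel 'e') → khuvirekhik.
Attach case ablative -se → khuvirekhikse.
Attach definiteness indefinite -yo → khuvirekhikseyo.
Vowel deletion: no change.

khuvirekhikseyo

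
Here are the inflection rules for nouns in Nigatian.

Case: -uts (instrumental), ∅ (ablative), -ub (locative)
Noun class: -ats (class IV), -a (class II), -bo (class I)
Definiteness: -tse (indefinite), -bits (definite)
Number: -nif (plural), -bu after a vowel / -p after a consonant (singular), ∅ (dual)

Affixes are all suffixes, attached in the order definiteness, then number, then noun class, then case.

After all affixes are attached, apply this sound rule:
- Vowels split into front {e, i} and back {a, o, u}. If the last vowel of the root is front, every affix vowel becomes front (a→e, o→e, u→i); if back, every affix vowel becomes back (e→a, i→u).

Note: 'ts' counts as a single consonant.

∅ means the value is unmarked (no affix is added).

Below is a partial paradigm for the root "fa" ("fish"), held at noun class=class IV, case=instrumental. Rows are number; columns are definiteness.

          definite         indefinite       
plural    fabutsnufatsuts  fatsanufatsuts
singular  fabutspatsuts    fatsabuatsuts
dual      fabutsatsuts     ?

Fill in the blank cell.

fatsaatsuts

Attach definiteness indefinite -tse → fatse.
number = dual: zero marking, form stays fatse.
Attach noun class class IV -ats → fatseats.
Attach case instrumental -uts → fatseatsuts.
Apply vowel harmony: fatseatsuts → fatsaatsuts.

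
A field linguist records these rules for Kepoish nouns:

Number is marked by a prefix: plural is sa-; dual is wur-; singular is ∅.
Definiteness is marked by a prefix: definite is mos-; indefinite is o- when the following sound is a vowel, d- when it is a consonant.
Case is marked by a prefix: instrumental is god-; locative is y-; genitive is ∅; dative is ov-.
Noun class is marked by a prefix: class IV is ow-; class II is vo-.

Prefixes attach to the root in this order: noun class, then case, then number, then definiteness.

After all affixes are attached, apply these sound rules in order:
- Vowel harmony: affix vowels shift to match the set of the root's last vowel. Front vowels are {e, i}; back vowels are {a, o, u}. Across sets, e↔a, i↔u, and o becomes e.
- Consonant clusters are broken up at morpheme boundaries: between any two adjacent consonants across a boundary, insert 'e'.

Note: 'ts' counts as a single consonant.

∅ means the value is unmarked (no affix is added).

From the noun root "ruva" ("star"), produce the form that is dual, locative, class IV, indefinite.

Attach noun class class IV ow- → owruva.
Attach case locative y- → yowruva.
Attach number dual wur- → wuryowruva.
Attach definiteness indefinite d- (before consonant 'w') → dwuryowruva.
Vowel harmony: no change.
Apply epenthesis: dwuryowruva → dewureyoweruva.

dewureyoweruva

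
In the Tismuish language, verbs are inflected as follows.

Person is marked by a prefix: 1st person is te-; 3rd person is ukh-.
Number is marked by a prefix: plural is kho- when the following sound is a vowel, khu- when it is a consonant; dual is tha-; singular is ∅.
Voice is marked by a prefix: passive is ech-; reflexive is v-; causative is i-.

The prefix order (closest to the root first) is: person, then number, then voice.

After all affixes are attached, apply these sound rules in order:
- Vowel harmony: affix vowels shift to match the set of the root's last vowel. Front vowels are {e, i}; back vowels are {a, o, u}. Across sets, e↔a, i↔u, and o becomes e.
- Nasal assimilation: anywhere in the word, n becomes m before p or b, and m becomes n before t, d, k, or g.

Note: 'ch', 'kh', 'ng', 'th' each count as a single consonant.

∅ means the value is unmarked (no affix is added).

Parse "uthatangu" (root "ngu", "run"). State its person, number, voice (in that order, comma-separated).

1st person, dual, causative

Segment: i-tha-te-ngu.
person: te- → 1st person.
number: tha- → dual.
voice: i- → causative.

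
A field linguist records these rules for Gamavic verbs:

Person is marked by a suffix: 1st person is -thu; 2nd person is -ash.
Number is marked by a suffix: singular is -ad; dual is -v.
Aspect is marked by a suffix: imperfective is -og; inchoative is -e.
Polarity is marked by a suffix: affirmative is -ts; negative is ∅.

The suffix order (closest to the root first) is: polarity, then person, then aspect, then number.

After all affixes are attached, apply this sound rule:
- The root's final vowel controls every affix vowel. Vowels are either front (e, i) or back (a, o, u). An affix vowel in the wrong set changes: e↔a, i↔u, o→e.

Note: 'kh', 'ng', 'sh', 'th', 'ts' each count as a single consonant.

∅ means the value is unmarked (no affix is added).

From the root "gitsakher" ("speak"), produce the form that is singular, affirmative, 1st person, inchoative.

Attach polarity affirmative -ts → gitsakherts.
Attach person 1st person -thu → gitsakhertsthu.
Attach aspect inchoative -e → gitsakhertsthue.
Attach number singular -ad → gitsakhertsthuead.
Apply vowel harmony: gitsakhertsthuead → gitsakhertsthieed.

gitsakhertsthieed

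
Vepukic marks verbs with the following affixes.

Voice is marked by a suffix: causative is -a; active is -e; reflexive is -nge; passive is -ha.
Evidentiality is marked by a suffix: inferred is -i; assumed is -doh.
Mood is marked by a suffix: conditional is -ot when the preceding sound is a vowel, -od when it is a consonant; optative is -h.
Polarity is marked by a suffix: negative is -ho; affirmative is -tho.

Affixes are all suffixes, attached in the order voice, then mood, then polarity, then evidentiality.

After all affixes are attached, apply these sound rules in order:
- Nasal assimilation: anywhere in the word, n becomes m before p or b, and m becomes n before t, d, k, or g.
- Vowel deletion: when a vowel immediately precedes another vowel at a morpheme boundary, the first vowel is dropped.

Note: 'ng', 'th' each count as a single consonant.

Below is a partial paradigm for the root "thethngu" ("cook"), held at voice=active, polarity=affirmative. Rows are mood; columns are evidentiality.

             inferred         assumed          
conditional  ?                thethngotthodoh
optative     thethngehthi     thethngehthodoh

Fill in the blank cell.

thethngotthi

Attach voice active -e → thethngue.
Attach mood conditional -ot (after vowel 'e') → thethngueot.
Attach polarity affirmative -tho → thethngueottho.
Attach evidentiality inferred -i → thethngueotthoi.
Nasal assimilation: no change.
Apply vowel deletion: thethngueotthoi → thethngotthi.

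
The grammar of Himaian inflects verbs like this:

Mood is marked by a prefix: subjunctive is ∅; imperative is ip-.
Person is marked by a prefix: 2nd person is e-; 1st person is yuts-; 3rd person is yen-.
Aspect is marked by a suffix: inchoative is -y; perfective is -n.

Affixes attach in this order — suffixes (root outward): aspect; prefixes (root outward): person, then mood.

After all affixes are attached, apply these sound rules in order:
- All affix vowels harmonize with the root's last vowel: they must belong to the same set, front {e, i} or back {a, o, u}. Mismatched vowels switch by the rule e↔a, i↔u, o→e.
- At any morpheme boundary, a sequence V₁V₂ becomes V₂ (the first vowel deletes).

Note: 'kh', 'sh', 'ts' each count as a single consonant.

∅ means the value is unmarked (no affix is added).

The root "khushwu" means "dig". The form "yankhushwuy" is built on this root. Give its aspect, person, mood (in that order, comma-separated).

inchoative, 3rd person, subjunctive

Segment: yen-khushwu-y.
aspect: -y → inchoative.
person: yen- → 3rd person.
mood: ∅ → subjunctive.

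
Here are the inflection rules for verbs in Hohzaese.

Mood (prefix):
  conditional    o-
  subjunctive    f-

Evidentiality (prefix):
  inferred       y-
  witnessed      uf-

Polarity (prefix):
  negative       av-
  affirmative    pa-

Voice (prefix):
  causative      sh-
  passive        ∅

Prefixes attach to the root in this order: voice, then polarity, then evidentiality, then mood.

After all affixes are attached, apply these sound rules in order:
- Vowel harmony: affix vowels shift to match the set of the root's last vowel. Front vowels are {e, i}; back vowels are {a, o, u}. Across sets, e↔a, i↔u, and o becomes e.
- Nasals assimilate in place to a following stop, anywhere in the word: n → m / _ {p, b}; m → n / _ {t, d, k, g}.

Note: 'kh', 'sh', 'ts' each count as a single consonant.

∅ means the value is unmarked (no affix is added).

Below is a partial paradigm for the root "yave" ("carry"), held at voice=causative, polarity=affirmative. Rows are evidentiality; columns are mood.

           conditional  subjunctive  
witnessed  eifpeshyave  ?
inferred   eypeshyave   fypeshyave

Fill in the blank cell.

fifpeshyave

Attach voice causative sh- → shyave.
Attach polarity affirmative pa- → pashyave.
Attach evidentiality witnessed uf- → ufpashyave.
Attach mood subjunctive f- → fufpashyave.
Apply vowel harmony: fufpashyave → fifpeshyave.
Nasal assimilation: no change.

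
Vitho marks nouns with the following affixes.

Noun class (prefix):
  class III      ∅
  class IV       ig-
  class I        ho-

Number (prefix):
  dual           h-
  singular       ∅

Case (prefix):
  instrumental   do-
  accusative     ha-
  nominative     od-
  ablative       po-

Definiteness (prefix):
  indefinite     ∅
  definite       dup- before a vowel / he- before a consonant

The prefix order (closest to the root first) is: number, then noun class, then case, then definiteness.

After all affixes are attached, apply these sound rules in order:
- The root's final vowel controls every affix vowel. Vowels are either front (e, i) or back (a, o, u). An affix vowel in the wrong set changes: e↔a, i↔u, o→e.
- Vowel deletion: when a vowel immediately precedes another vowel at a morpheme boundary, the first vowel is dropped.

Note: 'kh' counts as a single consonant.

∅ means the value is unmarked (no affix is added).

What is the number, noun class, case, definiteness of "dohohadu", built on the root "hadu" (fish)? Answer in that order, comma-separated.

Segment: do-ho-hadu.
number: ∅ → singular.
noun class: ho- → class I.
case: do- → instrumental.
definiteness: ∅ → indefinite.

singular, class I, instrumental, indefinite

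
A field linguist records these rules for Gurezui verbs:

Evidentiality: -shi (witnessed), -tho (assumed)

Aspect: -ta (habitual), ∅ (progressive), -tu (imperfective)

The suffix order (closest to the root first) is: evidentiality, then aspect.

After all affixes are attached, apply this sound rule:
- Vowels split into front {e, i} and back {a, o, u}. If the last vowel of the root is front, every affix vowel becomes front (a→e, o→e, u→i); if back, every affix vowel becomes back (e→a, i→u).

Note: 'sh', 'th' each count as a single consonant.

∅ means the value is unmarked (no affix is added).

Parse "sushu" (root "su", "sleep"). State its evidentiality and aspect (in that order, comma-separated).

Segment: su-shi.
evidentiality: -shi → witnessed.
aspect: ∅ → progressive.

witnessed, progressive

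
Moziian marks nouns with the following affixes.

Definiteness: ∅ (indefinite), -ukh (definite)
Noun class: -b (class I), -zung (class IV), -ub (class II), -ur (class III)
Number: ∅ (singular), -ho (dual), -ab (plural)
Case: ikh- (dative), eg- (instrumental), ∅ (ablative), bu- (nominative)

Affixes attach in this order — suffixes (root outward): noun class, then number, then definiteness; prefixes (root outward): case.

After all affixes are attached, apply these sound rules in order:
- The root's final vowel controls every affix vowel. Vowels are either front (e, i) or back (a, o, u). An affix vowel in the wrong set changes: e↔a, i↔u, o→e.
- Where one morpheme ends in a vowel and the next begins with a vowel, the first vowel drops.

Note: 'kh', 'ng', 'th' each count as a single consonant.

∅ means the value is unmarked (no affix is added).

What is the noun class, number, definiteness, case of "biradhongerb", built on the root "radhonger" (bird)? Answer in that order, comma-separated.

Segment: bu-radhonger-b.
noun class: -b → class I.
number: ∅ → singular.
definiteness: ∅ → indefinite.
case: bu- → nominative.

class I, singular, indefinite, nominative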